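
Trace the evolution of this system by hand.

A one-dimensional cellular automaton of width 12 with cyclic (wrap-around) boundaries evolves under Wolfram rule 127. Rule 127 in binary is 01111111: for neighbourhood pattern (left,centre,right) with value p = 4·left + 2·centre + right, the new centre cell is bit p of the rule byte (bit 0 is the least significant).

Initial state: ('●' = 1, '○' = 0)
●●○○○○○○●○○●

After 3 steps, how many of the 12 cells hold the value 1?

step 0: ●●○○○○○○●○○●
step 1: ○●●●●●●●●●●●
step 2: ●●○○○○○○○○○●
step 3: ○●●●●●●●●●●●

11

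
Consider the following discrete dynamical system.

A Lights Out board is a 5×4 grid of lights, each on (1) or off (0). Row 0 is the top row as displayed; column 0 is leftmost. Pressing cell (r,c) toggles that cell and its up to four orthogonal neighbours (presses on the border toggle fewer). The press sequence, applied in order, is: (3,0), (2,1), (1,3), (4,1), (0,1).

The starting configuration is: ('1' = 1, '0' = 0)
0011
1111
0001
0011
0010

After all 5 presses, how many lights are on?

11

[0] 0011
1111
0001
0011
0010
[1] 0011
1111
1001
1111
1010
[2] 0011
1011
0111
1011
1010
[3] 0010
1000
0110
1011
1010
[4] 0010
1000
0110
1111
0100
[5] 1100
1100
0110
1111
0100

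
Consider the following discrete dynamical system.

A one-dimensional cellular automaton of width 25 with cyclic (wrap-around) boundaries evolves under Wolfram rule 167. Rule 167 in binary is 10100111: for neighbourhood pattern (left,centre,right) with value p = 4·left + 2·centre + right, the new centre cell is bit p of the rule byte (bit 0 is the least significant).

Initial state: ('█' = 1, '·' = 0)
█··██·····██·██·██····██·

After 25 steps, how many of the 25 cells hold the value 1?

11

k=0  █··██·····██·██·██····██·
k=1  █·█···████··█··█···███··█
k=2  ·██·██·██··██·██·██·█··█·
k=3  █··█··█···█··█··█··██·██·
k=4  █·██·██·███·██·██·█··█··█
k=5  ·█··█··█·█·█··█··██·██·█·
k=6  ██·██·██████·██·█··█··██·
k=7  ··█··█·████·█··██·██·█··█
k=8  ·██·███·██·██·█··█··██·██
k=9  █··█·█·█··█··██·██·█··█··
k=10  █·██████·██·█··█··██·██·█
k=11  ·█·████·█··██·██·█··█··█·
k=12  ███·██·██·█··█··██·██·██·
k=13  ·█·█··█··██·██·█··█··█··█
k=14  ████·██·█··█··██·██·██·██
k=15  ███·█··██·██·█··█··█··█·█
k=16  ██·██·█··█··██·██·██·███·
k=17  ··█··██·██·█··█··█··█·█·█
k=18  ·██·█··█··██·██·██·██████
k=19  █··██·██·█··█··█··█·████·
k=20  █·█··█··██·██·██·███·██·█
k=21  ·██·██·█··█··█··█·█·█··█·
k=22  █··█··██·██·██·██████·██·
k=23  █·██·█··█··█··█·████·█··█
k=24  ·█··██·██·██·███·██·██·█·
k=25  ██·█··█··█··█·█·█··█··██·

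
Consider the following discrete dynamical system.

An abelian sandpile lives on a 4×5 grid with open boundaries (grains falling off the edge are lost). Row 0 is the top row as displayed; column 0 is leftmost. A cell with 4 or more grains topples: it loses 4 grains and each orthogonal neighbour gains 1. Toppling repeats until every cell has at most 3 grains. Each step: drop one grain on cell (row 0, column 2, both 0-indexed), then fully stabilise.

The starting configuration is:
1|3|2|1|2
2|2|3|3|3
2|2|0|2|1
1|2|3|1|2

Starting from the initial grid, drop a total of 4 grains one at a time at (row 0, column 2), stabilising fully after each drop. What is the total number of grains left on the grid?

t=0: 1|3|2|1|2
2|2|3|3|3
2|2|0|2|1
1|2|3|1|2
t=1: 1|3|3|1|2
2|2|3|3|3
2|2|0|2|1
1|2|3|1|2
t=2: 2|1|2|3|3
3|0|2|1|0
2|3|1|3|2
1|2|3|1|2
t=3: 2|1|3|3|3
3|0|2|1|0
2|3|1|3|2
1|2|3|1|2
t=4: 2|2|1|1|0
3|0|3|2|1
2|3|1|3|2
1|2|3|1|2

35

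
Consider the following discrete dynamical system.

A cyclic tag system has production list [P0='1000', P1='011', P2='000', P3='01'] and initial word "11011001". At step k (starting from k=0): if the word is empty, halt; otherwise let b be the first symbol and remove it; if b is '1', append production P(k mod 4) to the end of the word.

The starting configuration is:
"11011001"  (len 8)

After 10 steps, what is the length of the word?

k=0  "11011001"  (len 8)
k=1  "10110011000"  (len 11)
k=2  "0110011000011"  (len 13)
k=3  "110011000011"  (len 12)
k=4  "1001100001101"  (len 13)
k=5  "0011000011011000"  (len 16)
k=6  "011000011011000"  (len 15)
k=7  "11000011011000"  (len 14)
k=8  "100001101100001"  (len 15)
k=9  "000011011000011000"  (len 18)
k=10  "00011011000011000"  (len 17)

17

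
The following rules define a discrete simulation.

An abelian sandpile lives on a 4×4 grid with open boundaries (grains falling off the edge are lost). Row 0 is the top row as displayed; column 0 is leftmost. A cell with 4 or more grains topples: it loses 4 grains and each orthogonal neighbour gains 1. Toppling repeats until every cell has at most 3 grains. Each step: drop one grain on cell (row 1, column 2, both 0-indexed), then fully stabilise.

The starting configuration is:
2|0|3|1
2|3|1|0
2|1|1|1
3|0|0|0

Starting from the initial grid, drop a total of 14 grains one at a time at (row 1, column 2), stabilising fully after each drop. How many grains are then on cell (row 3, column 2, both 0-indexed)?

1

gen 0: 2|0|3|1
2|3|1|0
2|1|1|1
3|0|0|0
gen 1: 2|0|3|1
2|3|2|0
2|1|1|1
3|0|0|0
gen 2: 2|0|3|1
2|3|3|0
2|1|1|1
3|0|0|0
gen 3: 2|2|0|2
3|0|2|1
2|2|2|1
3|0|0|0
gen 4: 2|2|0|2
3|0|3|1
2|2|2|1
3|0|0|0
gen 5: 2|2|1|2
3|1|0|2
2|2|3|1
3|0|0|0
gen 6: 2|2|1|2
3|1|1|2
2|2|3|1
3|0|0|0
gen 7: 2|2|1|2
3|1|2|2
2|2|3|1
3|0|0|0
gen 8: 2|2|1|2
3|1|3|2
2|2|3|1
3|0|0|0
gen 9: 2|2|2|2
3|2|1|3
2|3|0|2
3|0|1|0
gen 10: 2|2|2|2
3|2|2|3
2|3|0|2
3|0|1|0
gen 11: 2|2|2|2
3|2|3|3
2|3|0|2
3|0|1|0
gen 12: 2|2|3|3
3|3|1|0
2|3|1|3
3|0|1|0
gen 13: 2|2|3|3
3|3|2|0
2|3|1|3
3|0|1|0
gen 14: 2|2|3|3
3|3|3|0
2|3|1|3
3|0|1|0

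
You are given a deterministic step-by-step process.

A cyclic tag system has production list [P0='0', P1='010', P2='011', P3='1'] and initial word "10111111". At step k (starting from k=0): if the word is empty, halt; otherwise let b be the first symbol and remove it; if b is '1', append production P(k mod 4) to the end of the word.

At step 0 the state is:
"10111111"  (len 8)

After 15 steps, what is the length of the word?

11

t=0: "10111111"  (len 8)
t=1: "01111110"  (len 8)
t=2: "1111110"  (len 7)
t=3: "111110011"  (len 9)
t=4: "111100111"  (len 9)
t=5: "111001110"  (len 9)
t=6: "11001110010"  (len 11)
t=7: "1001110010011"  (len 13)
t=8: "0011100100111"  (len 13)
t=9: "011100100111"  (len 12)
t=10: "11100100111"  (len 11)
t=11: "1100100111011"  (len 13)
t=12: "1001001110111"  (len 13)
t=13: "0010011101110"  (len 13)
t=14: "010011101110"  (len 12)
t=15: "10011101110"  (len 11)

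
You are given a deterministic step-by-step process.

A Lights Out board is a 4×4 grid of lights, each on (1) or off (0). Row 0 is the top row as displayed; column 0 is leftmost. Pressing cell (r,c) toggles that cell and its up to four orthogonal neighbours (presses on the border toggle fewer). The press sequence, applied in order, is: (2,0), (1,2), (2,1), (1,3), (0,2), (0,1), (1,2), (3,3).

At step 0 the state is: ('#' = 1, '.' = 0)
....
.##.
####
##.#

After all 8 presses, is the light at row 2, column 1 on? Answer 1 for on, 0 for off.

[0] ....
.##.
####
##.#
[1] ....
###.
..##
.#.#
[2] ..#.
#..#
...#
.#.#
[3] ..#.
##.#
####
...#
[4] ..##
###.
###.
...#
[5] .#..
##..
###.
...#
[6] #.#.
#...
###.
...#
[7] #...
####
##..
...#
[8] #...
####
##.#
..#.

1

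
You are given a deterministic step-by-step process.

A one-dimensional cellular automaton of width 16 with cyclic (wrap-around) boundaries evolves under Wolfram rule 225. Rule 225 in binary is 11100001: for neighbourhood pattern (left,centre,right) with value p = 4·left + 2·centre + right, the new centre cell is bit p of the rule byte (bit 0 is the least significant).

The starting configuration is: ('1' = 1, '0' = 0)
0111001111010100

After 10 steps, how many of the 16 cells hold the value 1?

7

k=0  0111001111010100
k=1  0011000111101001
k=2  0001010011110000
k=3  1100100001110111
k=4  1100001100111011
k=5  1101100100011101
k=6  1110100001001110
k=7  0111001100000111
k=8  1011000101110011
k=9  1101010010110001
k=10  1110100001010100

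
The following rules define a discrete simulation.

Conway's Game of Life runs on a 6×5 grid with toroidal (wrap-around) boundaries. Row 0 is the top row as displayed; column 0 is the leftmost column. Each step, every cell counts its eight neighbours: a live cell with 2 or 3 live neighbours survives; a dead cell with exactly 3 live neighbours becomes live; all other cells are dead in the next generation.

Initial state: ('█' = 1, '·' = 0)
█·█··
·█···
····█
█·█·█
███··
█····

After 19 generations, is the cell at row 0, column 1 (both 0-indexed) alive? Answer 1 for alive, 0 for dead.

0

k=0  █·█··
·█···
····█
█·█·█
███··
█····
k=1  █····
██···
·█·██
··█·█
··██·
█·█·█
k=2  ·····
·██··
·█·██
██··█
█·█··
█·█·█
k=3  █·██·
████·
···██
·····
··█··
█··██
k=4  ·····
█····
██·██
···█·
···██
█····
k=5  ·····
██···
████·
·····
···██
····█
k=6  █····
█···█
█·█·█
██···
···██
···██
k=7  █··█·
···█·
···█·
·██··
··██·
█··█·
k=8  ··██·
··██·
···█·
·█···
···██
·█·█·
k=9  ·█··█
····█
···█·
··███
█··██
·····
k=10  █····
█··██
··█··
█·█··
█·█··
···█·
k=11  █··█·
██·██
█·█··
··██·
··███
·█··█
k=12  ···█·
···█·
█····
·····
██··█
·█···
k=13  ··█··
····█
·····
·█··█
██···
·██·█
k=14  ███··
·····
█····
·█···
···██
··██·
k=15  ·███·
█····
·····
█···█
···██
█····
k=16  ███·█
·██··
█···█
█··██
···█·
██···
k=17  ···██
··█··
··█··
█··█·
·███·
···█·
k=18  ··███
··█··
·███·
···██
·█·█·
·····
k=19  ··██·
····█
·█··█
██··█
··███
····█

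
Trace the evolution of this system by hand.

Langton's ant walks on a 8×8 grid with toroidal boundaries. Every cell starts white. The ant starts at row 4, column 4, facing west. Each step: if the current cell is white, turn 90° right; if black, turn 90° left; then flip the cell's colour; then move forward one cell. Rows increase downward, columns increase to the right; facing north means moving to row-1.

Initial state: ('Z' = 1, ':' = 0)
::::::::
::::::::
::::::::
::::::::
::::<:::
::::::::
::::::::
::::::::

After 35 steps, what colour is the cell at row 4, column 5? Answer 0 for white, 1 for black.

k=0  ::::::::
::::::::
::::::::
::::::::
::::<:::
::::::::
::::::::
::::::::
k=1  ::::::::
::::::::
::::::::
::::^:::
::::Z:::
::::::::
::::::::
::::::::
k=2  ::::::::
::::::::
::::::::
::::Z>::
::::Z:::
::::::::
::::::::
::::::::
k=3  ::::::::
::::::::
::::::::
::::ZZ::
::::Zv::
::::::::
::::::::
::::::::
k=4  ::::::::
::::::::
::::::::
::::ZZ::
::::<Z::
::::::::
::::::::
::::::::
k=5  ::::::::
::::::::
::::::::
::::ZZ::
:::::Z::
::::v:::
::::::::
::::::::
k=6  ::::::::
::::::::
::::::::
::::ZZ::
:::::Z::
:::<Z:::
::::::::
::::::::
k=7  ::::::::
::::::::
::::::::
::::ZZ::
:::^:Z::
:::ZZ:::
::::::::
::::::::
k=8  ::::::::
::::::::
::::::::
::::ZZ::
:::Z>Z::
:::ZZ:::
::::::::
::::::::
k=9  ::::::::
::::::::
::::::::
::::ZZ::
:::ZZZ::
:::Zv:::
::::::::
::::::::
k=10  ::::::::
::::::::
::::::::
::::ZZ::
:::ZZZ::
:::Z:>::
::::::::
::::::::
k=11  ::::::::
::::::::
::::::::
::::ZZ::
:::ZZZ::
:::Z:Z::
:::::v::
::::::::
k=12  ::::::::
::::::::
::::::::
::::ZZ::
:::ZZZ::
:::Z:Z::
::::<Z::
::::::::
k=13  ::::::::
::::::::
::::::::
::::ZZ::
:::ZZZ::
:::Z^Z::
::::ZZ::
::::::::
k=14  ::::::::
::::::::
::::::::
::::ZZ::
:::ZZZ::
:::ZZ>::
::::ZZ::
::::::::
k=15  ::::::::
::::::::
::::::::
::::ZZ::
:::ZZ^::
:::ZZ:::
::::ZZ::
::::::::
k=16  ::::::::
::::::::
::::::::
::::ZZ::
:::Z<:::
:::ZZ:::
::::ZZ::
::::::::
k=17  ::::::::
::::::::
::::::::
::::ZZ::
:::Z::::
:::Zv:::
::::ZZ::
::::::::
k=18  ::::::::
::::::::
::::::::
::::ZZ::
:::Z::::
:::Z:>::
::::ZZ::
::::::::
k=19  ::::::::
::::::::
::::::::
::::ZZ::
:::Z::::
:::Z:Z::
::::Zv::
::::::::
k=20  ::::::::
::::::::
::::::::
::::ZZ::
:::Z::::
:::Z:Z::
::::Z:>:
::::::::
k=21  ::::::::
::::::::
::::::::
::::ZZ::
:::Z::::
:::Z:Z::
::::Z:Z:
::::::v:
k=22  ::::::::
::::::::
::::::::
::::ZZ::
:::Z::::
:::Z:Z::
::::Z:Z:
:::::<Z:
k=23  ::::::::
::::::::
::::::::
::::ZZ::
:::Z::::
:::Z:Z::
::::Z^Z:
:::::ZZ:
k=24  ::::::::
::::::::
::::::::
::::ZZ::
:::Z::::
:::Z:Z::
::::ZZ>:
:::::ZZ:
k=25  ::::::::
::::::::
::::::::
::::ZZ::
:::Z::::
:::Z:Z^:
::::ZZ::
:::::ZZ:
k=26  ::::::::
::::::::
::::::::
::::ZZ::
:::Z::::
:::Z:ZZ>
::::ZZ::
:::::ZZ:
k=27  ::::::::
::::::::
::::::::
::::ZZ::
:::Z::::
:::Z:ZZZ
::::ZZ:v
:::::ZZ:
k=28  ::::::::
::::::::
::::::::
::::ZZ::
:::Z::::
:::Z:ZZZ
::::ZZ<Z
:::::ZZ:
k=29  ::::::::
::::::::
::::::::
::::ZZ::
:::Z::::
:::Z:Z^Z
::::ZZZZ
:::::ZZ:
k=30  ::::::::
::::::::
::::::::
::::ZZ::
:::Z::::
:::Z:<:Z
::::ZZZZ
:::::ZZ:
k=31  ::::::::
::::::::
::::::::
::::ZZ::
:::Z::::
:::Z:::Z
::::ZvZZ
:::::ZZ:
k=32  ::::::::
::::::::
::::::::
::::ZZ::
:::Z::::
:::Z:::Z
::::Z:>Z
:::::ZZ:
k=33  ::::::::
::::::::
::::::::
::::ZZ::
:::Z::::
:::Z::^Z
::::Z::Z
:::::ZZ:
k=34  ::::::::
::::::::
::::::::
::::ZZ::
:::Z::::
:::Z::Z>
::::Z::Z
:::::ZZ:
k=35  ::::::::
::::::::
::::::::
::::ZZ::
:::Z:::^
:::Z::Z:
::::Z::Z
:::::ZZ:

0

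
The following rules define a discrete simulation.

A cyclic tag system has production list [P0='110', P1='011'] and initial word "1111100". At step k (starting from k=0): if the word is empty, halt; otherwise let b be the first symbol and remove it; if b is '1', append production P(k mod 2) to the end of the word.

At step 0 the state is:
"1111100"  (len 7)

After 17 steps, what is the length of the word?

23

gen 0: "1111100"  (len 7)
gen 1: "111100110"  (len 9)
gen 2: "11100110011"  (len 11)
gen 3: "1100110011110"  (len 13)
gen 4: "100110011110011"  (len 15)
gen 5: "00110011110011110"  (len 17)
gen 6: "0110011110011110"  (len 16)
gen 7: "110011110011110"  (len 15)
gen 8: "10011110011110011"  (len 17)
gen 9: "0011110011110011110"  (len 19)
gen 10: "011110011110011110"  (len 18)
gen 11: "11110011110011110"  (len 17)
gen 12: "1110011110011110011"  (len 19)
gen 13: "110011110011110011110"  (len 21)
gen 14: "10011110011110011110011"  (len 23)
gen 15: "0011110011110011110011110"  (len 25)
gen 16: "011110011110011110011110"  (len 24)
gen 17: "11110011110011110011110"  (len 23)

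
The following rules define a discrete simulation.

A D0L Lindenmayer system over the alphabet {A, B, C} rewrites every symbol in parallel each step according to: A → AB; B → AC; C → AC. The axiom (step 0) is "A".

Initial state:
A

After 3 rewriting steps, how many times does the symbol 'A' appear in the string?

step 0: A
step 1: AB
step 2: ABAC
step 3: ABACABAC

4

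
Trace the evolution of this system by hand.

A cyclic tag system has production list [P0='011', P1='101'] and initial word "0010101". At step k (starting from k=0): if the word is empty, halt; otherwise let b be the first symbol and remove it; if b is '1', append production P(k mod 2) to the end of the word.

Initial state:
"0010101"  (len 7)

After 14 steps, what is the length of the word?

k=0  "0010101"  (len 7)
k=1  "010101"  (len 6)
k=2  "10101"  (len 5)
k=3  "0101011"  (len 7)
k=4  "101011"  (len 6)
k=5  "01011011"  (len 8)
k=6  "1011011"  (len 7)
k=7  "011011011"  (len 9)
k=8  "11011011"  (len 8)
k=9  "1011011011"  (len 10)
k=10  "011011011101"  (len 12)
k=11  "11011011101"  (len 11)
k=12  "1011011101101"  (len 13)
k=13  "011011101101011"  (len 15)
k=14  "11011101101011"  (len 14)

14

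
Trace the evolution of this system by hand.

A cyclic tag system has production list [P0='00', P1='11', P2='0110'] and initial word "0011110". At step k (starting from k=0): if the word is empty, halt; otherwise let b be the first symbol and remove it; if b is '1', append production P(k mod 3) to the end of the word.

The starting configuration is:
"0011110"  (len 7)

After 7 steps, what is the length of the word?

12

step 0: "0011110"  (len 7)
step 1: "011110"  (len 6)
step 2: "11110"  (len 5)
step 3: "11100110"  (len 8)
step 4: "110011000"  (len 9)
step 5: "1001100011"  (len 10)
step 6: "0011000110110"  (len 13)
step 7: "011000110110"  (len 12)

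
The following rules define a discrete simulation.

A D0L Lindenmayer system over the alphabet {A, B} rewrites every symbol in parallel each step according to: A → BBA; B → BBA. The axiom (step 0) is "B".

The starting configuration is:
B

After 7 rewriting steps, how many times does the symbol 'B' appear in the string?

t=0: B
t=1: BBA
t=2: BBABBABBA
t=3: BBABBABBABBABBABBABBABBABBA
t=4: BBABBABBABBABBABBABBABBABBABBABBABBABBABBABBABBABBABBABBABBABBABBABBABBABBABBABBA
t=5: BBABBABBABBABBABBABBABBABBABBABBABBABBABBABBABBABBABBABBAB…ABBABBABBABBABBABBABBABBABBABBABBABBABBABBABBABBABBABBABBA  (len 243)
t=6: BBABBABBABBABBABBABBABBABBABBABBABBABBABBABBABBABBABBABBAB…ABBABBABBABBABBABBABBABBABBABBABBABBABBABBABBABBABBABBABBA  (len 729)
t=7: BBABBABBABBABBABBABBABBABBABBABBABBABBABBABBABBABBABBABBAB…ABBABBABBABBABBABBABBABBABBABBABBABBABBABBABBABBABBABBABBA  (len 2187)

1458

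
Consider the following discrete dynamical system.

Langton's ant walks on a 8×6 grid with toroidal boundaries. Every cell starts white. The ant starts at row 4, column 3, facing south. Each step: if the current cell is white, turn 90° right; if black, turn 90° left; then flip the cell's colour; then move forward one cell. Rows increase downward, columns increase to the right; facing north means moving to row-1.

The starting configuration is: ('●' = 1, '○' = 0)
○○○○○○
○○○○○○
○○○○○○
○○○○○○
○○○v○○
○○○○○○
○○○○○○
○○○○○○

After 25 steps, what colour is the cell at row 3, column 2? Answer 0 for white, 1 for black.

k=0  ○○○○○○
○○○○○○
○○○○○○
○○○○○○
○○○v○○
○○○○○○
○○○○○○
○○○○○○
k=1  ○○○○○○
○○○○○○
○○○○○○
○○○○○○
○○<●○○
○○○○○○
○○○○○○
○○○○○○
k=2  ○○○○○○
○○○○○○
○○○○○○
○○^○○○
○○●●○○
○○○○○○
○○○○○○
○○○○○○
k=3  ○○○○○○
○○○○○○
○○○○○○
○○●>○○
○○●●○○
○○○○○○
○○○○○○
○○○○○○
k=4  ○○○○○○
○○○○○○
○○○○○○
○○●●○○
○○●v○○
○○○○○○
○○○○○○
○○○○○○
k=5  ○○○○○○
○○○○○○
○○○○○○
○○●●○○
○○●○>○
○○○○○○
○○○○○○
○○○○○○
k=6  ○○○○○○
○○○○○○
○○○○○○
○○●●○○
○○●○●○
○○○○v○
○○○○○○
○○○○○○
k=7  ○○○○○○
○○○○○○
○○○○○○
○○●●○○
○○●○●○
○○○<●○
○○○○○○
○○○○○○
k=8  ○○○○○○
○○○○○○
○○○○○○
○○●●○○
○○●^●○
○○○●●○
○○○○○○
○○○○○○
k=9  ○○○○○○
○○○○○○
○○○○○○
○○●●○○
○○●●>○
○○○●●○
○○○○○○
○○○○○○
k=10  ○○○○○○
○○○○○○
○○○○○○
○○●●^○
○○●●○○
○○○●●○
○○○○○○
○○○○○○
k=11  ○○○○○○
○○○○○○
○○○○○○
○○●●●>
○○●●○○
○○○●●○
○○○○○○
○○○○○○
k=12  ○○○○○○
○○○○○○
○○○○○○
○○●●●●
○○●●○v
○○○●●○
○○○○○○
○○○○○○
k=13  ○○○○○○
○○○○○○
○○○○○○
○○●●●●
○○●●<●
○○○●●○
○○○○○○
○○○○○○
k=14  ○○○○○○
○○○○○○
○○○○○○
○○●●^●
○○●●●●
○○○●●○
○○○○○○
○○○○○○
k=15  ○○○○○○
○○○○○○
○○○○○○
○○●<○●
○○●●●●
○○○●●○
○○○○○○
○○○○○○
k=16  ○○○○○○
○○○○○○
○○○○○○
○○●○○●
○○●v●●
○○○●●○
○○○○○○
○○○○○○
k=17  ○○○○○○
○○○○○○
○○○○○○
○○●○○●
○○●○>●
○○○●●○
○○○○○○
○○○○○○
k=18  ○○○○○○
○○○○○○
○○○○○○
○○●○^●
○○●○○●
○○○●●○
○○○○○○
○○○○○○
k=19  ○○○○○○
○○○○○○
○○○○○○
○○●○●>
○○●○○●
○○○●●○
○○○○○○
○○○○○○
k=20  ○○○○○○
○○○○○○
○○○○○^
○○●○●○
○○●○○●
○○○●●○
○○○○○○
○○○○○○
k=21  ○○○○○○
○○○○○○
>○○○○●
○○●○●○
○○●○○●
○○○●●○
○○○○○○
○○○○○○
k=22  ○○○○○○
○○○○○○
●○○○○●
v○●○●○
○○●○○●
○○○●●○
○○○○○○
○○○○○○
k=23  ○○○○○○
○○○○○○
●○○○○●
●○●○●<
○○●○○●
○○○●●○
○○○○○○
○○○○○○
k=24  ○○○○○○
○○○○○○
●○○○○^
●○●○●●
○○●○○●
○○○●●○
○○○○○○
○○○○○○
k=25  ○○○○○○
○○○○○○
●○○○<○
●○●○●●
○○●○○●
○○○●●○
○○○○○○
○○○○○○

1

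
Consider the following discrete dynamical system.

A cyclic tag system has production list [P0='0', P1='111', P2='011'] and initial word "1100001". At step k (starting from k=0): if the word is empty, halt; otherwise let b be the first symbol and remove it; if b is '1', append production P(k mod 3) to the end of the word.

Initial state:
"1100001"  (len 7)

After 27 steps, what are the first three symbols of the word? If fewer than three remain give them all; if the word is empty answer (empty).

101

0) "1100001"  (len 7)
1) "1000010"  (len 7)
2) "000010111"  (len 9)
3) "00010111"  (len 8)
4) "0010111"  (len 7)
5) "010111"  (len 6)
6) "10111"  (len 5)
7) "01110"  (len 5)
8) "1110"  (len 4)
9) "110011"  (len 6)
10) "100110"  (len 6)
11) "00110111"  (len 8)
12) "0110111"  (len 7)
13) "110111"  (len 6)
14) "10111111"  (len 8)
15) "0111111011"  (len 10)
16) "111111011"  (len 9)
17) "11111011111"  (len 11)
18) "1111011111011"  (len 13)
19) "1110111110110"  (len 13)
20) "110111110110111"  (len 15)
21) "10111110110111011"  (len 17)
22) "01111101101110110"  (len 17)
23) "1111101101110110"  (len 16)
24) "111101101110110011"  (len 18)
25) "111011011101100110"  (len 18)
26) "11011011101100110111"  (len 20)
27) "1011011101100110111011"  (len 22)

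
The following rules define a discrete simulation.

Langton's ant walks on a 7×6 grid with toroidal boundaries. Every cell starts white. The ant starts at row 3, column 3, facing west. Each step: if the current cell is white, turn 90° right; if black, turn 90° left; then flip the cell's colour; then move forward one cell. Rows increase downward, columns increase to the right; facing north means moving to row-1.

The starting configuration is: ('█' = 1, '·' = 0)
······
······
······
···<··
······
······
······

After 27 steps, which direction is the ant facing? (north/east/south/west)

south

[0] ······
······
······
···<··
······
······
······
[1] ······
······
···^··
···█··
······
······
······
[2] ······
······
···█>·
···█··
······
······
······
[3] ······
······
···██·
···█v·
······
······
······
[4] ······
······
···██·
···<█·
······
······
······
[5] ······
······
···██·
····█·
···v··
······
······
[6] ······
······
···██·
····█·
··<█··
······
······
[7] ······
······
···██·
··^·█·
··██··
······
······
[8] ······
······
···██·
··█>█·
··██··
······
······
[9] ······
······
···██·
··███·
··█v··
······
······
[10] ······
······
···██·
··███·
··█·>·
······
······
[11] ······
······
···██·
··███·
··█·█·
····v·
······
[12] ······
······
···██·
··███·
··█·█·
···<█·
······
[13] ······
······
···██·
··███·
··█^█·
···██·
······
[14] ······
······
···██·
··███·
··██>·
···██·
······
[15] ······
······
···██·
··██^·
··██··
···██·
······
[16] ······
······
···██·
··█<··
··██··
···██·
······
[17] ······
······
···██·
··█···
··█v··
···██·
······
[18] ······
······
···██·
··█···
··█·>·
···██·
······
[19] ······
······
···██·
··█···
··█·█·
···█v·
······
[20] ······
······
···██·
··█···
··█·█·
···█·>
······
[21] ······
······
···██·
··█···
··█·█·
···█·█
·····v
[22] ······
······
···██·
··█···
··█·█·
···█·█
····<█
[23] ······
······
···██·
··█···
··█·█·
···█^█
····██
[24] ······
······
···██·
··█···
··█·█·
···██>
····██
[25] ······
······
···██·
··█···
··█·█^
···██·
····██
[26] ······
······
···██·
··█···
>·█·██
···██·
····██
[27] ······
······
···██·
··█···
█·█·██
v··██·
····██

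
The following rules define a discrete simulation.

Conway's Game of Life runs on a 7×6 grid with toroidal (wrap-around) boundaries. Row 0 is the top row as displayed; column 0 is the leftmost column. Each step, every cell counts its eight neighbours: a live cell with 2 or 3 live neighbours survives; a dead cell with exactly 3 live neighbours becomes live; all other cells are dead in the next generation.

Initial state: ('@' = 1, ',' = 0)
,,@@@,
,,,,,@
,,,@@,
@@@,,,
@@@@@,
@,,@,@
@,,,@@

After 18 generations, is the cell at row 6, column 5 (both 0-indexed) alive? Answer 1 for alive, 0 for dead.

0

k=0  ,,@@@,
,,,,,@
,,,@@,
@@@,,,
@@@@@,
@,,@,@
@,,,@@
k=1  @,,@,,
,,@,,@
@@@@@@
@,,,,,
,,,,@,
,,,,,,
@@@,,,
k=2  @,,@,@
,,,,,,
,,@@@,
@,@,,,
,,,,,,
,@,,,,
@@@,,,
k=3  @,@,,@
,,@,,@
,@@@,,
,@@,,,
,@,,,,
@@@,,,
,,@,,@
k=4  @,@@@@
,,,,@@
@,,@,,
@,,@,,
,,,,,,
@,@,,,
,,@@,@
k=5  @@@,,,
,@@,,,
@,,@,,
,,,,,,
,@,,,,
,@@@,,
,,,,,,
k=6  @,@,,,
,,,@,,
,@@,,,
,,,,,,
,@,,,,
,@@,,,
@,,@,,
k=7  ,@@@,,
,,,@,,
,,@,,,
,@@,,,
,@@,,,
@@@,,,
@,,@,,
k=8  ,@,@@,
,@,@,,
,@@@,,
,,,@,,
,,,@,,
@,,@,,
@,,@,,
k=9  @@,@@,
@@,,,,
,@,@@,
,,,@@,
,,@@@,
,,@@@,
@@,@,@
k=10  ,,,@@,
,,,,,,
@@,@@@
,,,,,@
,,,,,@
@,,,,,
,,,,,,
k=11  ,,,,,,
@,@,,,
@,,,@@
,,,,,,
@,,,,@
,,,,,,
,,,,,,
k=12  ,,,,,,
@@,,,,
@@,,,@
,,,,@,
,,,,,,
,,,,,,
,,,,,,
k=13  ,,,,,,
,@,,,@
,@,,,@
@,,,,@
,,,,,,
,,,,,,
,,,,,,
k=14  ,,,,,,
,,,,,,
,@,,@@
@,,,,@
,,,,,,
,,,,,,
,,,,,,
k=15  ,,,,,,
,,,,,,
,,,,@@
@,,,@@
,,,,,,
,,,,,,
,,,,,,
k=16  ,,,,,,
,,,,,,
@,,,@,
@,,,@,
,,,,,@
,,,,,,
,,,,,,
k=17  ,,,,,,
,,,,,,
,,,,,,
@,,,@,
,,,,,@
,,,,,,
,,,,,,
k=18  ,,,,,,
,,,,,,
,,,,,,
,,,,,@
,,,,,@
,,,,,,
,,,,,,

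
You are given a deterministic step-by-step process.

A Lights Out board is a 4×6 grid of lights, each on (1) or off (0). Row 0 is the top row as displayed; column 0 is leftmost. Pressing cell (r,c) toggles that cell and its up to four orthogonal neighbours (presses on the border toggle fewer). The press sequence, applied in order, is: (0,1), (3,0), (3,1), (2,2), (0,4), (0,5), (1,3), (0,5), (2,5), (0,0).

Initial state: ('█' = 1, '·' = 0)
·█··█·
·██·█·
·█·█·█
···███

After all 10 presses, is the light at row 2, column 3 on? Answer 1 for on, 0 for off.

gen 0: ·█··█·
·██·█·
·█·█·█
···███
gen 1: █·█·█·
··█·█·
·█·█·█
···███
gen 2: █·█·█·
··█·█·
██·█·█
██·███
gen 3: █·█·█·
··█·█·
█··█·█
··████
gen 4: █·█·█·
····█·
███··█
···███
gen 5: █·██·█
······
███··█
···███
gen 6: █·███·
·····█
███··█
···███
gen 7: █·█·█·
··████
████·█
···███
gen 8: █·█··█
··███·
████·█
···███
gen 9: █·█··█
··████
█████·
···██·
gen 10: ·██··█
█·████
█████·
···██·

1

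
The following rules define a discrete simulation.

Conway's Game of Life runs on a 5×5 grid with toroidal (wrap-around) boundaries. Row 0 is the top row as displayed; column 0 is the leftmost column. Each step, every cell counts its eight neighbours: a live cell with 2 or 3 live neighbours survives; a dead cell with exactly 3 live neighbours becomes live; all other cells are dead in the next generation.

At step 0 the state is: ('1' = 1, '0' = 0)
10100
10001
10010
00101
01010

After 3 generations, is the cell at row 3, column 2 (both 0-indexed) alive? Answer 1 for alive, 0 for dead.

gen 0: 10100
10001
10010
00101
01010
gen 1: 10110
10010
11010
11101
11011
gen 2: 00000
10010
00010
00000
00000
gen 3: 00000
00001
00001
00000
00000

0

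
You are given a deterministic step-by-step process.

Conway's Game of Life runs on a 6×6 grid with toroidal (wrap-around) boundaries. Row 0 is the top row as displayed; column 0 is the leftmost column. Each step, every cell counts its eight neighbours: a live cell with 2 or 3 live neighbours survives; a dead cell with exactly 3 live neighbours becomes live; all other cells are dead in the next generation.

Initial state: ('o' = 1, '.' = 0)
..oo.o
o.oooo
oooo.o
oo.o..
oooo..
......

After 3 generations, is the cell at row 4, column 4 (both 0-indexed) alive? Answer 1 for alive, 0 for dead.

t=0: ..oo.o
o.oooo
oooo.o
oo.o..
oooo..
......
t=1: ooo..o
......
......
......
o..o..
o...o.
t=2: oo...o
oo....
......
......
.....o
..ooo.
t=3: ...ooo
.o...o
......
......
...oo.
.oooo.

1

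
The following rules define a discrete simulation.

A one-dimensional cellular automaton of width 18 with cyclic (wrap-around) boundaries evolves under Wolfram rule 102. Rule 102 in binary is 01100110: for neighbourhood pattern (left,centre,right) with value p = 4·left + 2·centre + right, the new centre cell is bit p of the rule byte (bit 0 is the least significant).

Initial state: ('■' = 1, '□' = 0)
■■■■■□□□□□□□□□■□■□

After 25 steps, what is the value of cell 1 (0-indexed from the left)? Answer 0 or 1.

1

k=0  ■■■■■□□□□□□□□□■□■□
k=1  □□□□■□□□□□□□□■■■■■
k=2  □□□■■□□□□□□□■□□□□■
k=3  □□■□■□□□□□□■■□□□■■
k=4  □■■■■□□□□□■□■□□■□■
k=5  ■□□□■□□□□■■■■□■■■■
k=6  ■□□■■□□□■□□□■■□□□□
k=7  ■□■□■□□■■□□■□■□□□■
k=8  ■■■■■□■□■□■■■■□□■□
k=9  □□□□■■■■■■□□□■□■■■
k=10  □□□■□□□□□■□□■■■□□■
k=11  □□■■□□□□■■□■□□■□■■
k=12  □■□■□□□■□■■■□■■■□■
k=13  ■■■■□□■■■□□■■□□■■■
k=14  □□□■□■□□■□■□■□■□□□
k=15  □□■■■■□■■■■■■■■□□□
k=16  □■□□□■■□□□□□□□■□□□
k=17  ■■□□■□■□□□□□□■■□□□
k=18  □■□■■■■□□□□□■□■□□■
k=19  ■■■□□□■□□□□■■■■□■■
k=20  □□■□□■■□□□■□□□■■□□
k=21  □■■□■□■□□■■□□■□■□□
k=22  ■□■■■■■□■□■□■■■■□□
k=23  ■■□□□□■■■■■■□□□■□■
k=24  □■□□□■□□□□□■□□■■■□
k=25  ■■□□■■□□□□■■□■□□■□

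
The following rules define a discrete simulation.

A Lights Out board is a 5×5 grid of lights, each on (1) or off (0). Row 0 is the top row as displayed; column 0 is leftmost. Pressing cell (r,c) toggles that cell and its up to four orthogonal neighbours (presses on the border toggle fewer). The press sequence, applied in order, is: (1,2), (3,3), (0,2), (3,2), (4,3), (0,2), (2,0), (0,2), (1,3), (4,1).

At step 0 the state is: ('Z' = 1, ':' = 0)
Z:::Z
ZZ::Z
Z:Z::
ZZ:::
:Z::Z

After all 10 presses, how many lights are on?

gen 0: Z:::Z
ZZ::Z
Z:Z::
ZZ:::
:Z::Z
gen 1: Z:Z:Z
Z:ZZZ
Z::::
ZZ:::
:Z::Z
gen 2: Z:Z:Z
Z:ZZZ
Z::Z:
ZZZZZ
:Z:ZZ
gen 3: ZZ:ZZ
Z::ZZ
Z::Z:
ZZZZZ
:Z:ZZ
gen 4: ZZ:ZZ
Z::ZZ
Z:ZZ:
Z:::Z
:ZZZZ
gen 5: ZZ:ZZ
Z::ZZ
Z:ZZ:
Z::ZZ
:Z:::
gen 6: Z:Z:Z
Z:ZZZ
Z:ZZ:
Z::ZZ
:Z:::
gen 7: Z:Z:Z
::ZZZ
:ZZZ:
:::ZZ
:Z:::
gen 8: ZZ:ZZ
:::ZZ
:ZZZ:
:::ZZ
:Z:::
gen 9: ZZ::Z
::Z::
:ZZ::
:::ZZ
:Z:::
gen 10: ZZ::Z
::Z::
:ZZ::
:Z:ZZ
Z:Z::

11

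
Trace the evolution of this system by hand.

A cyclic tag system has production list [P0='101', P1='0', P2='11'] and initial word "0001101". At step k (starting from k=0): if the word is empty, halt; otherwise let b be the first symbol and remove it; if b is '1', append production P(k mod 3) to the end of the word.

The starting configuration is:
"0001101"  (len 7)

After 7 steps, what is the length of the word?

7

step 0: "0001101"  (len 7)
step 1: "001101"  (len 6)
step 2: "01101"  (len 5)
step 3: "1101"  (len 4)
step 4: "101101"  (len 6)
step 5: "011010"  (len 6)
step 6: "11010"  (len 5)
step 7: "1010101"  (len 7)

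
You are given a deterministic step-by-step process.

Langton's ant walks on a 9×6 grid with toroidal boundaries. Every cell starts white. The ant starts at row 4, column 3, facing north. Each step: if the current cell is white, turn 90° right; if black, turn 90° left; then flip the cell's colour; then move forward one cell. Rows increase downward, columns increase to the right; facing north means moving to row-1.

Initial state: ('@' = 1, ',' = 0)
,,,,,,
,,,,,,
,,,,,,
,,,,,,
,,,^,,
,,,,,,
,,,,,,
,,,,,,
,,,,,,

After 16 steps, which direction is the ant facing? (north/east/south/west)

gen 0: ,,,,,,
,,,,,,
,,,,,,
,,,,,,
,,,^,,
,,,,,,
,,,,,,
,,,,,,
,,,,,,
gen 1: ,,,,,,
,,,,,,
,,,,,,
,,,,,,
,,,@>,
,,,,,,
,,,,,,
,,,,,,
,,,,,,
gen 2: ,,,,,,
,,,,,,
,,,,,,
,,,,,,
,,,@@,
,,,,v,
,,,,,,
,,,,,,
,,,,,,
gen 3: ,,,,,,
,,,,,,
,,,,,,
,,,,,,
,,,@@,
,,,<@,
,,,,,,
,,,,,,
,,,,,,
gen 4: ,,,,,,
,,,,,,
,,,,,,
,,,,,,
,,,^@,
,,,@@,
,,,,,,
,,,,,,
,,,,,,
gen 5: ,,,,,,
,,,,,,
,,,,,,
,,,,,,
,,<,@,
,,,@@,
,,,,,,
,,,,,,
,,,,,,
gen 6: ,,,,,,
,,,,,,
,,,,,,
,,^,,,
,,@,@,
,,,@@,
,,,,,,
,,,,,,
,,,,,,
gen 7: ,,,,,,
,,,,,,
,,,,,,
,,@>,,
,,@,@,
,,,@@,
,,,,,,
,,,,,,
,,,,,,
gen 8: ,,,,,,
,,,,,,
,,,,,,
,,@@,,
,,@v@,
,,,@@,
,,,,,,
,,,,,,
,,,,,,
gen 9: ,,,,,,
,,,,,,
,,,,,,
,,@@,,
,,<@@,
,,,@@,
,,,,,,
,,,,,,
,,,,,,
gen 10: ,,,,,,
,,,,,,
,,,,,,
,,@@,,
,,,@@,
,,v@@,
,,,,,,
,,,,,,
,,,,,,
gen 11: ,,,,,,
,,,,,,
,,,,,,
,,@@,,
,,,@@,
,<@@@,
,,,,,,
,,,,,,
,,,,,,
gen 12: ,,,,,,
,,,,,,
,,,,,,
,,@@,,
,^,@@,
,@@@@,
,,,,,,
,,,,,,
,,,,,,
gen 13: ,,,,,,
,,,,,,
,,,,,,
,,@@,,
,@>@@,
,@@@@,
,,,,,,
,,,,,,
,,,,,,
gen 14: ,,,,,,
,,,,,,
,,,,,,
,,@@,,
,@@@@,
,@v@@,
,,,,,,
,,,,,,
,,,,,,
gen 15: ,,,,,,
,,,,,,
,,,,,,
,,@@,,
,@@@@,
,@,>@,
,,,,,,
,,,,,,
,,,,,,
gen 16: ,,,,,,
,,,,,,
,,,,,,
,,@@,,
,@@^@,
,@,,@,
,,,,,,
,,,,,,
,,,,,,

north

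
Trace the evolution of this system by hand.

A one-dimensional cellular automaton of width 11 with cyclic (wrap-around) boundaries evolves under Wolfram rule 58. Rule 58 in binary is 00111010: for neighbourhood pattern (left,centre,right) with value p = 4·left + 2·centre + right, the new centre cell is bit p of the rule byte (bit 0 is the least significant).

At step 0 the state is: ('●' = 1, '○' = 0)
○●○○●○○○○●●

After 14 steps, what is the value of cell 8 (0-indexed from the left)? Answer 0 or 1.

step 0: ○●○○●○○○○●●
step 1: ●○●●○●○○●●○
step 2: ○●●○●○●●●○●
step 3: ●●○●○●●○○●○
step 4: ●○●○●●○●●○●
step 5: ○●○●●○●●○●●
step 6: ●○●●○●●○●●○
step 7: ○●●○●●○●●○●
step 8: ●●○●●○●●○●○
step 9: ●○●●○●●○●○●
step 10: ○●●○●●○●○●●
step 11: ●●○●●○●○●●○
step 12: ●○●●○●○●●○●
step 13: ○●●○●○●●○●●
step 14: ●●○●○●●○●●○

1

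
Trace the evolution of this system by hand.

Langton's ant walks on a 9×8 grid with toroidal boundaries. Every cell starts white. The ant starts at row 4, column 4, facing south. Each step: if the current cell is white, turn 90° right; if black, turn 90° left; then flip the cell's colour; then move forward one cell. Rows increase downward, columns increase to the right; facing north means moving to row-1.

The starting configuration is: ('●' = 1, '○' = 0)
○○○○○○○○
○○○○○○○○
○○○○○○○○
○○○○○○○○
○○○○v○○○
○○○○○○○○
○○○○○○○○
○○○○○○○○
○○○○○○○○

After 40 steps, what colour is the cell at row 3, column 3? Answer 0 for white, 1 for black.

1

k=0  ○○○○○○○○
○○○○○○○○
○○○○○○○○
○○○○○○○○
○○○○v○○○
○○○○○○○○
○○○○○○○○
○○○○○○○○
○○○○○○○○
k=1  ○○○○○○○○
○○○○○○○○
○○○○○○○○
○○○○○○○○
○○○<●○○○
○○○○○○○○
○○○○○○○○
○○○○○○○○
○○○○○○○○
k=2  ○○○○○○○○
○○○○○○○○
○○○○○○○○
○○○^○○○○
○○○●●○○○
○○○○○○○○
○○○○○○○○
○○○○○○○○
○○○○○○○○
k=3  ○○○○○○○○
○○○○○○○○
○○○○○○○○
○○○●>○○○
○○○●●○○○
○○○○○○○○
○○○○○○○○
○○○○○○○○
○○○○○○○○
k=4  ○○○○○○○○
○○○○○○○○
○○○○○○○○
○○○●●○○○
○○○●v○○○
○○○○○○○○
○○○○○○○○
○○○○○○○○
○○○○○○○○
k=5  ○○○○○○○○
○○○○○○○○
○○○○○○○○
○○○●●○○○
○○○●○>○○
○○○○○○○○
○○○○○○○○
○○○○○○○○
○○○○○○○○
k=6  ○○○○○○○○
○○○○○○○○
○○○○○○○○
○○○●●○○○
○○○●○●○○
○○○○○v○○
○○○○○○○○
○○○○○○○○
○○○○○○○○
k=7  ○○○○○○○○
○○○○○○○○
○○○○○○○○
○○○●●○○○
○○○●○●○○
○○○○<●○○
○○○○○○○○
○○○○○○○○
○○○○○○○○
k=8  ○○○○○○○○
○○○○○○○○
○○○○○○○○
○○○●●○○○
○○○●^●○○
○○○○●●○○
○○○○○○○○
○○○○○○○○
○○○○○○○○
k=9  ○○○○○○○○
○○○○○○○○
○○○○○○○○
○○○●●○○○
○○○●●>○○
○○○○●●○○
○○○○○○○○
○○○○○○○○
○○○○○○○○
k=10  ○○○○○○○○
○○○○○○○○
○○○○○○○○
○○○●●^○○
○○○●●○○○
○○○○●●○○
○○○○○○○○
○○○○○○○○
○○○○○○○○
k=11  ○○○○○○○○
○○○○○○○○
○○○○○○○○
○○○●●●>○
○○○●●○○○
○○○○●●○○
○○○○○○○○
○○○○○○○○
○○○○○○○○
k=12  ○○○○○○○○
○○○○○○○○
○○○○○○○○
○○○●●●●○
○○○●●○v○
○○○○●●○○
○○○○○○○○
○○○○○○○○
○○○○○○○○
k=13  ○○○○○○○○
○○○○○○○○
○○○○○○○○
○○○●●●●○
○○○●●<●○
○○○○●●○○
○○○○○○○○
○○○○○○○○
○○○○○○○○
k=14  ○○○○○○○○
○○○○○○○○
○○○○○○○○
○○○●●^●○
○○○●●●●○
○○○○●●○○
○○○○○○○○
○○○○○○○○
○○○○○○○○
k=15  ○○○○○○○○
○○○○○○○○
○○○○○○○○
○○○●<○●○
○○○●●●●○
○○○○●●○○
○○○○○○○○
○○○○○○○○
○○○○○○○○
k=16  ○○○○○○○○
○○○○○○○○
○○○○○○○○
○○○●○○●○
○○○●v●●○
○○○○●●○○
○○○○○○○○
○○○○○○○○
○○○○○○○○
k=17  ○○○○○○○○
○○○○○○○○
○○○○○○○○
○○○●○○●○
○○○●○>●○
○○○○●●○○
○○○○○○○○
○○○○○○○○
○○○○○○○○
k=18  ○○○○○○○○
○○○○○○○○
○○○○○○○○
○○○●○^●○
○○○●○○●○
○○○○●●○○
○○○○○○○○
○○○○○○○○
○○○○○○○○
k=19  ○○○○○○○○
○○○○○○○○
○○○○○○○○
○○○●○●>○
○○○●○○●○
○○○○●●○○
○○○○○○○○
○○○○○○○○
○○○○○○○○
k=20  ○○○○○○○○
○○○○○○○○
○○○○○○^○
○○○●○●○○
○○○●○○●○
○○○○●●○○
○○○○○○○○
○○○○○○○○
○○○○○○○○
k=21  ○○○○○○○○
○○○○○○○○
○○○○○○●>
○○○●○●○○
○○○●○○●○
○○○○●●○○
○○○○○○○○
○○○○○○○○
○○○○○○○○
k=22  ○○○○○○○○
○○○○○○○○
○○○○○○●●
○○○●○●○v
○○○●○○●○
○○○○●●○○
○○○○○○○○
○○○○○○○○
○○○○○○○○
k=23  ○○○○○○○○
○○○○○○○○
○○○○○○●●
○○○●○●<●
○○○●○○●○
○○○○●●○○
○○○○○○○○
○○○○○○○○
○○○○○○○○
k=24  ○○○○○○○○
○○○○○○○○
○○○○○○^●
○○○●○●●●
○○○●○○●○
○○○○●●○○
○○○○○○○○
○○○○○○○○
○○○○○○○○
k=25  ○○○○○○○○
○○○○○○○○
○○○○○<○●
○○○●○●●●
○○○●○○●○
○○○○●●○○
○○○○○○○○
○○○○○○○○
○○○○○○○○
k=26  ○○○○○○○○
○○○○○^○○
○○○○○●○●
○○○●○●●●
○○○●○○●○
○○○○●●○○
○○○○○○○○
○○○○○○○○
○○○○○○○○
k=27  ○○○○○○○○
○○○○○●>○
○○○○○●○●
○○○●○●●●
○○○●○○●○
○○○○●●○○
○○○○○○○○
○○○○○○○○
○○○○○○○○
k=28  ○○○○○○○○
○○○○○●●○
○○○○○●v●
○○○●○●●●
○○○●○○●○
○○○○●●○○
○○○○○○○○
○○○○○○○○
○○○○○○○○
k=29  ○○○○○○○○
○○○○○●●○
○○○○○<●●
○○○●○●●●
○○○●○○●○
○○○○●●○○
○○○○○○○○
○○○○○○○○
○○○○○○○○
k=30  ○○○○○○○○
○○○○○●●○
○○○○○○●●
○○○●○v●●
○○○●○○●○
○○○○●●○○
○○○○○○○○
○○○○○○○○
○○○○○○○○
k=31  ○○○○○○○○
○○○○○●●○
○○○○○○●●
○○○●○○>●
○○○●○○●○
○○○○●●○○
○○○○○○○○
○○○○○○○○
○○○○○○○○
k=32  ○○○○○○○○
○○○○○●●○
○○○○○○^●
○○○●○○○●
○○○●○○●○
○○○○●●○○
○○○○○○○○
○○○○○○○○
○○○○○○○○
k=33  ○○○○○○○○
○○○○○●●○
○○○○○<○●
○○○●○○○●
○○○●○○●○
○○○○●●○○
○○○○○○○○
○○○○○○○○
○○○○○○○○
k=34  ○○○○○○○○
○○○○○^●○
○○○○○●○●
○○○●○○○●
○○○●○○●○
○○○○●●○○
○○○○○○○○
○○○○○○○○
○○○○○○○○
k=35  ○○○○○○○○
○○○○<○●○
○○○○○●○●
○○○●○○○●
○○○●○○●○
○○○○●●○○
○○○○○○○○
○○○○○○○○
○○○○○○○○
k=36  ○○○○^○○○
○○○○●○●○
○○○○○●○●
○○○●○○○●
○○○●○○●○
○○○○●●○○
○○○○○○○○
○○○○○○○○
○○○○○○○○
k=37  ○○○○●>○○
○○○○●○●○
○○○○○●○●
○○○●○○○●
○○○●○○●○
○○○○●●○○
○○○○○○○○
○○○○○○○○
○○○○○○○○
k=38  ○○○○●●○○
○○○○●v●○
○○○○○●○●
○○○●○○○●
○○○●○○●○
○○○○●●○○
○○○○○○○○
○○○○○○○○
○○○○○○○○
k=39  ○○○○●●○○
○○○○<●●○
○○○○○●○●
○○○●○○○●
○○○●○○●○
○○○○●●○○
○○○○○○○○
○○○○○○○○
○○○○○○○○
k=40  ○○○○●●○○
○○○○○●●○
○○○○v●○●
○○○●○○○●
○○○●○○●○
○○○○●●○○
○○○○○○○○
○○○○○○○○
○○○○○○○○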